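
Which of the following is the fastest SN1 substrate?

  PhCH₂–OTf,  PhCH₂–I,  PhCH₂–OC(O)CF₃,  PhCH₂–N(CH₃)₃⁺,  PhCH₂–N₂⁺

The skeletons are identical, so relative rate is governed entirely by leaving-group ability.
Rank by basicity of the departing species: weakest base leaves most easily.
PhCH₂–N₂⁺ loses N₂: no meaningful conjugate acid; N₂ departs as an exceptionally stable neutral molecule
PhCH₂–OTf loses OTf⁻: pKₐ(CF₃SO₃H (triflic acid)) ≈ -14
PhCH₂–I loses I⁻: pKₐ(HI) ≈ -10
PhCH₂–OC(O)CF₃ loses CF₃COO⁻: pKₐ(CF₃COOH) ≈ 0.2
PhCH₂–N(CH₃)₃⁺ loses NR'₃: pKₐ(R'₃NH⁺) ≈ 10.7

PhCH₂–N₂⁺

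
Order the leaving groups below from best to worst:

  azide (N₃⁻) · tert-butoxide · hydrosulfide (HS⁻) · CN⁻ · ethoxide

azide (N₃⁻) > hydrosulfide (HS⁻) > CN⁻ > ethoxide > tert-butoxide

Leaving-group ability tracks the stability of the departed species; conjugate-acid pKₐ is the usual yardstick (lower pKₐ → better LG).
azide (N₃⁻): pKₐ(HN₃) ≈ 4.7
hydrosulfide (HS⁻): pKₐ(H₂S) ≈ 7
CN⁻: pKₐ(HCN) ≈ 9.2
ethoxide: pKₐ(CH₃CH₂OH) ≈ 16
tert-butoxide: pKₐ(t-BuOH) ≈ 18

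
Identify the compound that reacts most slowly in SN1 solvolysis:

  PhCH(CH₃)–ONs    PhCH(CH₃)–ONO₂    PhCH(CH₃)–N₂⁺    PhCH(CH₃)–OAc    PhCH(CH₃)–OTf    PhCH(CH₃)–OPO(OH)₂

Identical carbon frameworks mean the comparison reduces to leaving-group quality.
The more stable X⁻ (or X) is on its own — i.e. the weaker a base it is — the better a leaving group it makes.
PhCH(CH₃)–N₂⁺ loses N₂: no meaningful conjugate acid; N₂ departs as an exceptionally stable neutral molecule
PhCH(CH₃)–OTf loses OTf⁻: pKₐ(CF₃SO₃H (triflic acid)) ≈ -14
PhCH(CH₃)–ONs loses ONs⁻: pKₐ(p-O₂NC₆H₄SO₃H) ≈ -3.5
PhCH(CH₃)–ONO₂ loses NO₃⁻: pKₐ(HNO₃) ≈ -1.3
PhCH(CH₃)–OPO(OH)₂ loses H₂PO₄⁻: pKₐ(H₃PO₄) ≈ 2.1
PhCH(CH₃)–OAc loses AcO⁻: pKₐ(CH₃COOH) ≈ 4.8

PhCH(CH₃)–OAc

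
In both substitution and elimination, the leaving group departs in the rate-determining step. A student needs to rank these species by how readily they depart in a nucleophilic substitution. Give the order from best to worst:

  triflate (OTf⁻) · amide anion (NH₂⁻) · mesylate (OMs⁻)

A good leaving group is a weak base: the lower the pKₐ of its conjugate acid, the more readily it departs.
triflate (OTf⁻): pKₐ(CF₃SO₃H (triflic acid)) ≈ -14
mesylate (OMs⁻): pKₐ(CH₃SO₃H (MsOH)) ≈ -1.9
amide anion (NH₂⁻): pKₐ(NH₃) ≈ 38

triflate (OTf⁻) > mesylate (OMs⁻) > amide anion (NH₂⁻)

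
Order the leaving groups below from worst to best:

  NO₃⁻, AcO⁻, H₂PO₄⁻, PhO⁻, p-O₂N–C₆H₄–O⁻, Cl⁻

Cl⁻: pKₐ(HCl) ≈ -7 — moderately weak base
NO₃⁻: pKₐ(HNO₃) ≈ -1.3
H₂PO₄⁻: pKₐ(H₃PO₄) ≈ 2.1 — moderate base; biological leaving group after further activation
AcO⁻: pKₐ(CH₃COOH) ≈ 4.8 — resonance-stabilised but still a weak base
p-O₂N–C₆H₄–O⁻: pKₐ(p-nitrophenol) ≈ 7.2 — nitro group delocalises the charge; the classic chromogenic LG
PhO⁻: pKₐ(C₆H₅OH (phenol)) ≈ 10
Reversing gives the worst-to-best order requested.

PhO⁻ < p-O₂N–C₆H₄–O⁻ < AcO⁻ < H₂PO₄⁻ < NO₃⁻ < Cl⁻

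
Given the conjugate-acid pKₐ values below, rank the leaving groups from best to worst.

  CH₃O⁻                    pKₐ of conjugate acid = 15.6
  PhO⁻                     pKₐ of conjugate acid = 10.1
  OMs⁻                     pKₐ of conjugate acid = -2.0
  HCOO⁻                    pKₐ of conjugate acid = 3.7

Lower conjugate-acid pKₐ ⇒ weaker base ⇒ better leaving group.
Sorting by the given values: OMs⁻ (-2.0), HCOO⁻ (3.7), PhO⁻ (10.1), CH₃O⁻ (15.6).

OMs⁻ > HCOO⁻ > PhO⁻ > CH₃O⁻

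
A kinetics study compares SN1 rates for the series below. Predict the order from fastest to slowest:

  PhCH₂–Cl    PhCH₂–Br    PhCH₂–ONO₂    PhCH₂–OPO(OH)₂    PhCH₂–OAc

PhCH₂–Br > PhCH₂–Cl > PhCH₂–ONO₂ > PhCH₂–OPO(OH)₂ > PhCH₂–OAc

The skeletons are identical, so relative rate is governed entirely by leaving-group ability.
A good leaving group is a weak base: the lower the pKₐ of its conjugate acid, the more readily it departs.
PhCH₂–Br loses Br⁻: pKₐ(HBr) ≈ -9
PhCH₂–Cl loses Cl⁻: pKₐ(HCl) ≈ -7
PhCH₂–ONO₂ loses NO₃⁻: pKₐ(HNO₃) ≈ -1.3
PhCH₂–OPO(OH)₂ loses H₂PO₄⁻: pKₐ(H₃PO₄) ≈ 2.1
PhCH₂–OAc loses AcO⁻: pKₐ(CH₃COOH) ≈ 4.8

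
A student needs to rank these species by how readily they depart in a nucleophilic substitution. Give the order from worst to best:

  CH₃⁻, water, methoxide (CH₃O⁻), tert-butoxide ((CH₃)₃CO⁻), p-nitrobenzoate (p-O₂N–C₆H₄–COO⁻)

CH₃⁻ < tert-butoxide ((CH₃)₃CO⁻) < methoxide (CH₃O⁻) < p-nitrobenzoate (p-O₂N–C₆H₄–COO⁻) < water

The more stable X⁻ (or X) is on its own — i.e. the weaker a base it is — the better a leaving group it makes.
water: pKₐ(H₃O⁺) ≈ -1.7
p-nitrobenzoate (p-O₂N–C₆H₄–COO⁻): pKₐ(p-nitrobenzoic acid) ≈ 3.4
methoxide (CH₃O⁻): pKₐ(CH₃OH) ≈ 15.5
tert-butoxide ((CH₃)₃CO⁻): pKₐ(t-BuOH) ≈ 18
CH₃⁻: pKₐ(CH₄) ≈ 48
Reversing gives the worst-to-best order requested.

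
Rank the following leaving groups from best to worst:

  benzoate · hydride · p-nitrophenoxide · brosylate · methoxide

brosylate > benzoate > p-nitrophenoxide > methoxide > hydride

Leaving-group ability tracks the stability of the departed species; conjugate-acid pKₐ is the usual yardstick (lower pKₐ → better LG).
brosylate: pKₐ(p-BrC₆H₄SO₃H) ≈ -2.8
benzoate: pKₐ(C₆H₅COOH) ≈ 4.2 — aryl carboxylate
p-nitrophenoxide: pKₐ(p-nitrophenol) ≈ 7.2 — nitro group delocalises the charge; the classic chromogenic LG
methoxide: pKₐ(CH₃OH) ≈ 15.5 — strong base; alkoxides do not leave unassisted
hydride: pKₐ(H₂) ≈ 36 — extremely strong base; leaves only in special hydride-transfer contexts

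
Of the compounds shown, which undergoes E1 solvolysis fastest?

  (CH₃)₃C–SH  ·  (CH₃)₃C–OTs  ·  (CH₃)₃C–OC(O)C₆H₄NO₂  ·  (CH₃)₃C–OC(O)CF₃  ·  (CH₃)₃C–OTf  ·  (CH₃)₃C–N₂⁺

Identical carbon frameworks mean the comparison reduces to leaving-group quality.
Rank by basicity of the departing species: weakest base leaves most easily.
(CH₃)₃C–N₂⁺ loses N₂: no meaningful conjugate acid; N₂ departs as an exceptionally stable neutral molecule
(CH₃)₃C–OTf loses OTf⁻: pKₐ(CF₃SO₃H (triflic acid)) ≈ -14
(CH₃)₃C–OTs loses OTs⁻: pKₐ(p-CH₃C₆H₄SO₃H (TsOH)) ≈ -2.8
(CH₃)₃C–OC(O)CF₃ loses CF₃COO⁻: pKₐ(CF₃COOH) ≈ 0.2
(CH₃)₃C–OC(O)C₆H₄NO₂ loses p-O₂N–C₆H₄–COO⁻: pKₐ(p-nitrobenzoic acid) ≈ 3.4
(CH₃)₃C–SH loses HS⁻: pKₐ(H₂S) ≈ 7

(CH₃)₃C–N₂⁺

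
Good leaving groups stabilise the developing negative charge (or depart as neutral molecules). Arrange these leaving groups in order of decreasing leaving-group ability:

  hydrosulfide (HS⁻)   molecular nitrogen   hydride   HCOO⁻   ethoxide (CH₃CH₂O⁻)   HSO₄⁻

The more stable X⁻ (or X) is on its own — i.e. the weaker a base it is — the better a leaving group it makes.
molecular nitrogen: no meaningful conjugate acid; N₂ departs as an exceptionally stable neutral molecule
HSO₄⁻: pKₐ(H₂SO₄) ≈ -3
HCOO⁻: pKₐ(HCOOH) ≈ 3.8
hydrosulfide (HS⁻): pKₐ(H₂S) ≈ 7
ethoxide (CH₃CH₂O⁻): pKₐ(CH₃CH₂OH) ≈ 16
hydride: pKₐ(H₂) ≈ 36

molecular nitrogen > HSO₄⁻ > HCOO⁻ > hydrosulfide (HS⁻) > ethoxide (CH₃CH₂O⁻) > hydride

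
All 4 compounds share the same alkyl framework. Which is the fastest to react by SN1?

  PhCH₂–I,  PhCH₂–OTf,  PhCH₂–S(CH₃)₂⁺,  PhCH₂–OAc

With the same alkyl group throughout, only the leaving group differentiates the rates.
A good leaving group is a weak base: the lower the pKₐ of its conjugate acid, the more readily it departs.
PhCH₂–OTf loses OTf⁻: pKₐ(CF₃SO₃H (triflic acid)) ≈ -14
PhCH₂–I loses I⁻: pKₐ(HI) ≈ -10
PhCH₂–S(CH₃)₂⁺ loses SR'₂: pKₐ(R'₂SH⁺) ≈ -7
PhCH₂–OAc loses AcO⁻: pKₐ(CH₃COOH) ≈ 4.8

PhCH₂–OTf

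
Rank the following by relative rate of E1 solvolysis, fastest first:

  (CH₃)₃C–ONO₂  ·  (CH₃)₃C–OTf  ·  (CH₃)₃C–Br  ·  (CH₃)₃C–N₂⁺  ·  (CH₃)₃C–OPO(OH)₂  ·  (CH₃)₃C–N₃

With the same alkyl group throughout, only the leaving group differentiates the rates.
Rank by basicity of the departing species: weakest base leaves most easily.
(CH₃)₃C–N₂⁺ loses N₂: no meaningful conjugate acid; N₂ departs as an exceptionally stable neutral molecule
(CH₃)₃C–OTf loses OTf⁻: pKₐ(CF₃SO₃H (triflic acid)) ≈ -14
(CH₃)₃C–Br loses Br⁻: pKₐ(HBr) ≈ -9
(CH₃)₃C–ONO₂ loses NO₃⁻: pKₐ(HNO₃) ≈ -1.3
(CH₃)₃C–OPO(OH)₂ loses H₂PO₄⁻: pKₐ(H₃PO₄) ≈ 2.1
(CH₃)₃C–N₃ loses N₃⁻: pKₐ(HN₃) ≈ 4.7

(CH₃)₃C–N₂⁺ > (CH₃)₃C–OTf > (CH₃)₃C–Br > (CH₃)₃C–ONO₂ > (CH₃)₃C–OPO(OH)₂ > (CH₃)₃C–N₃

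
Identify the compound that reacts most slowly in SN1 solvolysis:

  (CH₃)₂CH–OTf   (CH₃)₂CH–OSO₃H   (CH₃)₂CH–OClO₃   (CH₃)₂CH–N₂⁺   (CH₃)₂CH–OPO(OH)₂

Same R in every case — rank the leaving groups.
Leaving-group ability tracks the stability of the departed species; conjugate-acid pKₐ is the usual yardstick (lower pKₐ → better LG).
(CH₃)₂CH–N₂⁺ loses N₂: no meaningful conjugate acid; N₂ departs as an exceptionally stable neutral molecule
(CH₃)₂CH–OTf loses OTf⁻: pKₐ(CF₃SO₃H (triflic acid)) ≈ -14
(CH₃)₂CH–OClO₃ loses ClO₄⁻: pKₐ(HClO₄) ≈ -10
(CH₃)₂CH–OSO₃H loses HSO₄⁻: pKₐ(H₂SO₄) ≈ -3
(CH₃)₂CH–OPO(OH)₂ loses H₂PO₄⁻: pKₐ(H₃PO₄) ≈ 2.1

(CH₃)₂CH–OPO(OH)₂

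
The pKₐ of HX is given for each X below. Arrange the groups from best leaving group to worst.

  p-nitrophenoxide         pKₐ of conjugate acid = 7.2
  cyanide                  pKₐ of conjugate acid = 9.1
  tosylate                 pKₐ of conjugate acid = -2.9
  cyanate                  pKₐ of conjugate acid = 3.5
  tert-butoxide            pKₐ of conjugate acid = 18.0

Lower conjugate-acid pKₐ ⇒ weaker base ⇒ better leaving group.
Sorting by the given values: tosylate (-2.9), cyanate (3.5), p-nitrophenoxide (7.2), cyanide (9.1), tert-butoxide (18.0).

tosylate > cyanate > p-nitrophenoxide > cyanide > tert-butoxide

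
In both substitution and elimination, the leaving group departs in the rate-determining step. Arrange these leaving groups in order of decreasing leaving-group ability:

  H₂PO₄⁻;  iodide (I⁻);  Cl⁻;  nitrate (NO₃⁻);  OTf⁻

OTf⁻ > iodide (I⁻) > Cl⁻ > nitrate (NO₃⁻) > H₂PO₄⁻

The more stable X⁻ (or X) is on its own — i.e. the weaker a base it is — the better a leaving group it makes.
OTf⁻: pKₐ(CF₃SO₃H (triflic acid)) ≈ -14
iodide (I⁻): pKₐ(HI) ≈ -10
Cl⁻: pKₐ(HCl) ≈ -7
nitrate (NO₃⁻): pKₐ(HNO₃) ≈ -1.3
H₂PO₄⁻: pKₐ(H₃PO₄) ≈ 2.1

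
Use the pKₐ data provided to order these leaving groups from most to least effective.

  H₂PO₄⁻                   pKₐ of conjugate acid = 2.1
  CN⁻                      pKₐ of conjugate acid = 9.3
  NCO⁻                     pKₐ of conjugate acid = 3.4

H₂PO₄⁻ > NCO⁻ > CN⁻

Lower conjugate-acid pKₐ ⇒ weaker base ⇒ better leaving group.
Sorting by the given values: H₂PO₄⁻ (2.1), NCO⁻ (3.4), CN⁻ (9.3).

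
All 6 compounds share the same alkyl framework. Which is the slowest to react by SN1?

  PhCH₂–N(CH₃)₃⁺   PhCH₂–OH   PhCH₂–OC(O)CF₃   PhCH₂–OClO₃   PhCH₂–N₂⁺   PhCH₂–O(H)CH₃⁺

PhCH₂–OH

With the same alkyl group throughout, only the leaving group differentiates the rates.
A good leaving group is a weak base: the lower the pKₐ of its conjugate acid, the more readily it departs.
PhCH₂–N₂⁺ loses N₂: no meaningful conjugate acid; N₂ departs as an exceptionally stable neutral molecule
PhCH₂–OClO₃ loses ClO₄⁻: pKₐ(HClO₄) ≈ -10
PhCH₂–O(H)CH₃⁺ loses R'OH: pKₐ(R'OH₂⁺) ≈ -2.4
PhCH₂–OC(O)CF₃ loses CF₃COO⁻: pKₐ(CF₃COOH) ≈ 0.2
PhCH₂–N(CH₃)₃⁺ loses NR'₃: pKₐ(R'₃NH⁺) ≈ 10.7
PhCH₂–OH loses OH⁻: pKₐ(H₂O) ≈ 15.7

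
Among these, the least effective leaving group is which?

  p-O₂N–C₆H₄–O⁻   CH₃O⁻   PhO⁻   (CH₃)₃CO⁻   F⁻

(CH₃)₃CO⁻

F⁻: pKₐ(HF) ≈ 3.2
p-O₂N–C₆H₄–O⁻: pKₐ(p-nitrophenol) ≈ 7.2
PhO⁻: pKₐ(C₆H₅OH (phenol)) ≈ 10
CH₃O⁻: pKₐ(CH₃OH) ≈ 15.5
(CH₃)₃CO⁻: pKₐ(t-BuOH) ≈ 18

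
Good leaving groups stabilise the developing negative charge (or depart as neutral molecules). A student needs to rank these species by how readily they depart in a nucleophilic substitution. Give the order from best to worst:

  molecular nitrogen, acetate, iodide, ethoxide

molecular nitrogen > iodide > acetate > ethoxide

molecular nitrogen: no meaningful conjugate acid; N₂ departs as an exceptionally stable neutral molecule
iodide: pKₐ(HI) ≈ -10
acetate: pKₐ(CH₃COOH) ≈ 4.8
ethoxide: pKₐ(CH₃CH₂OH) ≈ 16 — strong base; alkoxides do not leave unassisted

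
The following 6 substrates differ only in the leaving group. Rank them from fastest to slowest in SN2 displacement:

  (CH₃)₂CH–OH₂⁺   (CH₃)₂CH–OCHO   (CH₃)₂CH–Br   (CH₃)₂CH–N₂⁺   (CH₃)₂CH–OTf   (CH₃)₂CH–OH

Same R in every case — rank the leaving groups.
The more stable X⁻ (or X) is on its own — i.e. the weaker a base it is — the better a leaving group it makes.
(CH₃)₂CH–N₂⁺ loses N₂: no meaningful conjugate acid; N₂ departs as an exceptionally stable neutral molecule
(CH₃)₂CH–OTf loses OTf⁻: pKₐ(CF₃SO₃H (triflic acid)) ≈ -14
(CH₃)₂CH–Br loses Br⁻: pKₐ(HBr) ≈ -9
(CH₃)₂CH–OH₂⁺ loses H₂O: pKₐ(H₃O⁺) ≈ -1.7
(CH₃)₂CH–OCHO loses HCOO⁻: pKₐ(HCOOH) ≈ 3.8
(CH₃)₂CH–OH loses OH⁻: pKₐ(H₂O) ≈ 15.7

(CH₃)₂CH–N₂⁺ > (CH₃)₂CH–OTf > (CH₃)₂CH–Br > (CH₃)₂CH–OH₂⁺ > (CH₃)₂CH–OCHO > (CH₃)₂CH–OH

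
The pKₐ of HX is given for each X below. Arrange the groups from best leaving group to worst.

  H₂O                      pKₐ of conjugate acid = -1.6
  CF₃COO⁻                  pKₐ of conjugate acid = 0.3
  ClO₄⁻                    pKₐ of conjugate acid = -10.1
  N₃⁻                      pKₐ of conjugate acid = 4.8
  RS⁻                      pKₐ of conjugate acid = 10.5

Lower conjugate-acid pKₐ ⇒ weaker base ⇒ better leaving group.
Sorting by the given values: ClO₄⁻ (-10.1), H₂O (-1.6), CF₃COO⁻ (0.3), N₃⁻ (4.8), RS⁻ (10.5).

ClO₄⁻ > H₂O > CF₃COO⁻ > N₃⁻ > RS⁻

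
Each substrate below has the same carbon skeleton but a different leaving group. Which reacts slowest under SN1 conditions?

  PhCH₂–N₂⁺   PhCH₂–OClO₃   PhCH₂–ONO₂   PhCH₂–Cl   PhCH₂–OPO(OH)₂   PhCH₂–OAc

PhCH₂–OAc

With the same alkyl group throughout, only the leaving group differentiates the rates.
A good leaving group is a weak base: the lower the pKₐ of its conjugate acid, the more readily it departs.
PhCH₂–N₂⁺ loses N₂: no meaningful conjugate acid; N₂ departs as an exceptionally stable neutral molecule
PhCH₂–OClO₃ loses ClO₄⁻: pKₐ(HClO₄) ≈ -10
PhCH₂–Cl loses Cl⁻: pKₐ(HCl) ≈ -7
PhCH₂–ONO₂ loses NO₃⁻: pKₐ(HNO₃) ≈ -1.3
PhCH₂–OPO(OH)₂ loses H₂PO₄⁻: pKₐ(H₃PO₄) ≈ 2.1
PhCH₂–OAc loses AcO⁻: pKₐ(CH₃COOH) ≈ 4.8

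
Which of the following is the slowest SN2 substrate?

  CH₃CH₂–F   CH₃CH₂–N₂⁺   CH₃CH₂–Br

With the same alkyl group throughout, only the leaving group differentiates the rates.
The more stable X⁻ (or X) is on its own — i.e. the weaker a base it is — the better a leaving group it makes.
CH₃CH₂–N₂⁺ loses N₂: no meaningful conjugate acid; N₂ departs as an exceptionally stable neutral molecule
CH₃CH₂–Br loses Br⁻: pKₐ(HBr) ≈ -9
CH₃CH₂–F loses F⁻: pKₐ(HF) ≈ 3.2

CH₃CH₂–F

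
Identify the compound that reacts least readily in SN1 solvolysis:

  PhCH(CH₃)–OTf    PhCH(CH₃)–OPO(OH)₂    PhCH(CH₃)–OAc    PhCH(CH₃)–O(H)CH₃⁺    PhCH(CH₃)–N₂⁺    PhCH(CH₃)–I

PhCH(CH₃)–OAc

Same R in every case — rank the leaving groups.
Leaving-group ability tracks the stability of the departed species; conjugate-acid pKₐ is the usual yardstick (lower pKₐ → better LG).
PhCH(CH₃)–N₂⁺ loses N₂: no meaningful conjugate acid; N₂ departs as an exceptionally stable neutral molecule
PhCH(CH₃)–OTf loses OTf⁻: pKₐ(CF₃SO₃H (triflic acid)) ≈ -14
PhCH(CH₃)–I loses I⁻: pKₐ(HI) ≈ -10
PhCH(CH₃)–O(H)CH₃⁺ loses R'OH: pKₐ(R'OH₂⁺) ≈ -2.4
PhCH(CH₃)–OPO(OH)₂ loses H₂PO₄⁻: pKₐ(H₃PO₄) ≈ 2.1
PhCH(CH₃)–OAc loses AcO⁻: pKₐ(CH₃COOH) ≈ 4.8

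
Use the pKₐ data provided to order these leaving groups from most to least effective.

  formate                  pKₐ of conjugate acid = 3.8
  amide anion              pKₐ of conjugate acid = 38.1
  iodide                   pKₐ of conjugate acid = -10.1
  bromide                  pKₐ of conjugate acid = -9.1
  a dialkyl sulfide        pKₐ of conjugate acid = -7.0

iodide > bromide > a dialkyl sulfide > formate > amide anion

Lower conjugate-acid pKₐ ⇒ weaker base ⇒ better leaving group.
Sorting by the given values: iodide (-10.1), bromide (-9.1), a dialkyl sulfide (-7.0), formate (3.8), amide anion (38.1).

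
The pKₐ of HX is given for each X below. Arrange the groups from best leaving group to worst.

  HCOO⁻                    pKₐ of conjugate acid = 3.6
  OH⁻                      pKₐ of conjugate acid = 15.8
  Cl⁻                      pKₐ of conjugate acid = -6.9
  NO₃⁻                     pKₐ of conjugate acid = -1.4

Cl⁻ > NO₃⁻ > HCOO⁻ > OH⁻

Lower conjugate-acid pKₐ ⇒ weaker base ⇒ better leaving group.
Sorting by the given values: Cl⁻ (-6.9), NO₃⁻ (-1.4), HCOO⁻ (3.6), OH⁻ (15.8).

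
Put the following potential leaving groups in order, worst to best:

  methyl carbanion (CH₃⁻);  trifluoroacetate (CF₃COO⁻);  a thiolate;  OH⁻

The more stable X⁻ (or X) is on its own — i.e. the weaker a base it is — the better a leaving group it makes.
trifluoroacetate (CF₃COO⁻): pKₐ(CF₃COOH) ≈ 0.2
a thiolate: pKₐ(RSH (a thiol)) ≈ 10.5
OH⁻: pKₐ(H₂O) ≈ 15.7
methyl carbanion (CH₃⁻): pKₐ(CH₄) ≈ 48 — unstabilised carbanion; the worst conceivable leaving group
The question asks for worst first, so the sequence is read in increasing leaving-group ability.

methyl carbanion (CH₃⁻) < OH⁻ < a thiolate < trifluoroacetate (CF₃COO⁻)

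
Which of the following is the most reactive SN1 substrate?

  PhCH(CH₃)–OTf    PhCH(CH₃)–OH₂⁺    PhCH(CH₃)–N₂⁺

PhCH(CH₃)–N₂⁺

The skeletons are identical, so relative rate is governed entirely by leaving-group ability.
Rank by basicity of the departing species: weakest base leaves most easily.
PhCH(CH₃)–N₂⁺ loses N₂: no meaningful conjugate acid; N₂ departs as an exceptionally stable neutral molecule
PhCH(CH₃)–OTf loses OTf⁻: pKₐ(CF₃SO₃H (triflic acid)) ≈ -14
PhCH(CH₃)–OH₂⁺ loses H₂O: pKₐ(H₃O⁺) ≈ -1.7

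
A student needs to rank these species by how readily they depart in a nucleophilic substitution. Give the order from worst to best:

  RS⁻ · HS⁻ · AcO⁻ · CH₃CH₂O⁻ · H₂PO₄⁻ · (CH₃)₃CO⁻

(CH₃)₃CO⁻ < CH₃CH₂O⁻ < RS⁻ < HS⁻ < AcO⁻ < H₂PO₄⁻

H₂PO₄⁻: pKₐ(H₃PO₄) ≈ 2.1
AcO⁻: pKₐ(CH₃COOH) ≈ 4.8
HS⁻: pKₐ(H₂S) ≈ 7
RS⁻: pKₐ(RSH (a thiol)) ≈ 10.5
CH₃CH₂O⁻: pKₐ(CH₃CH₂OH) ≈ 16
(CH₃)₃CO⁻: pKₐ(t-BuOH) ≈ 18
The question asks for worst first, so the sequence is read in increasing leaving-group ability.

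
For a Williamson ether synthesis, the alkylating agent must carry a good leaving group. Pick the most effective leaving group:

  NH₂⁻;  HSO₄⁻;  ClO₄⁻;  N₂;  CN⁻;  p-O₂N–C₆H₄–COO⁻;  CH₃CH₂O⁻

A good leaving group is a weak base: the lower the pKₐ of its conjugate acid, the more readily it departs.
N₂: no meaningful conjugate acid; N₂ departs as an exceptionally stable neutral molecule
ClO₄⁻: pKₐ(HClO₄) ≈ -10
HSO₄⁻: pKₐ(H₂SO₄) ≈ -3
p-O₂N–C₆H₄–COO⁻: pKₐ(p-nitrobenzoic acid) ≈ 3.4
CN⁻: pKₐ(HCN) ≈ 9.2
CH₃CH₂O⁻: pKₐ(CH₃CH₂OH) ≈ 16
NH₂⁻: pKₐ(NH₃) ≈ 38

N₂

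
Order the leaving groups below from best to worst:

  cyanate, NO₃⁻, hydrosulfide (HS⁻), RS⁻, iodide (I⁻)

iodide (I⁻) > NO₃⁻ > cyanate > hydrosulfide (HS⁻) > RS⁻

The more stable X⁻ (or X) is on its own — i.e. the weaker a base it is — the better a leaving group it makes.
iodide (I⁻): pKₐ(HI) ≈ -10
NO₃⁻: pKₐ(HNO₃) ≈ -1.3
cyanate: pKₐ(HOCN) ≈ 3.5
hydrosulfide (HS⁻): pKₐ(H₂S) ≈ 7
RS⁻: pKₐ(RSH (a thiol)) ≈ 10.5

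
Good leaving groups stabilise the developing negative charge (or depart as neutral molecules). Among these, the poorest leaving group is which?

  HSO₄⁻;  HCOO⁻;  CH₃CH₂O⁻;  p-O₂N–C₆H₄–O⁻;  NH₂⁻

NH₂⁻

Rank by basicity of the departing species: weakest base leaves most easily.
HSO₄⁻: pKₐ(H₂SO₄) ≈ -3
HCOO⁻: pKₐ(HCOOH) ≈ 3.8
p-O₂N–C₆H₄–O⁻: pKₐ(p-nitrophenol) ≈ 7.2
CH₃CH₂O⁻: pKₐ(CH₃CH₂OH) ≈ 16
NH₂⁻: pKₐ(NH₃) ≈ 38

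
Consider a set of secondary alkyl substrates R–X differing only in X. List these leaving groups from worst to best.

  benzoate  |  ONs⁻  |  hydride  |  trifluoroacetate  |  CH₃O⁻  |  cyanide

hydride < CH₃O⁻ < cyanide < benzoate < trifluoroacetate < ONs⁻

ONs⁻: pKₐ(p-O₂NC₆H₄SO₃H) ≈ -3.5 — p-nitro group further stabilises the sulfonate
trifluoroacetate: pKₐ(CF₃COOH) ≈ 0.2
benzoate: pKₐ(C₆H₅COOH) ≈ 4.2
cyanide: pKₐ(HCN) ≈ 9.2 — sp carbon stabilises the charge somewhat, but still a poor LG
CH₃O⁻: pKₐ(CH₃OH) ≈ 15.5
hydride: pKₐ(H₂) ≈ 36 — extremely strong base; leaves only in special hydride-transfer contexts
The question asks for worst first, so the sequence is read in increasing leaving-group ability.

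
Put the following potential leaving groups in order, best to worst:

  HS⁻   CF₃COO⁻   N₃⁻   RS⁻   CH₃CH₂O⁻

CF₃COO⁻ > N₃⁻ > HS⁻ > RS⁻ > CH₃CH₂O⁻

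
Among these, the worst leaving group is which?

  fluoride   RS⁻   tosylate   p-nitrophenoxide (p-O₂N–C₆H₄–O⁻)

Rank by basicity of the departing species: weakest base leaves most easily.
tosylate: pKₐ(p-CH₃C₆H₄SO₃H (TsOH)) ≈ -2.8
fluoride: pKₐ(HF) ≈ 3.2
p-nitrophenoxide (p-O₂N–C₆H₄–O⁻): pKₐ(p-nitrophenol) ≈ 7.2
RS⁻: pKₐ(RSH (a thiol)) ≈ 10.5

RS⁻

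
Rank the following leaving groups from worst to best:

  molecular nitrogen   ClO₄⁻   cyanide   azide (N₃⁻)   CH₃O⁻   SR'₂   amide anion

amide anion < CH₃O⁻ < cyanide < azide (N₃⁻) < SR'₂ < ClO₄⁻ < molecular nitrogen

A good leaving group is a weak base: the lower the pKₐ of its conjugate acid, the more readily it departs.
molecular nitrogen: no meaningful conjugate acid; N₂ departs as an exceptionally stable neutral molecule
ClO₄⁻: pKₐ(HClO₄) ≈ -10 — extremely weak base; rarely used for safety reasons
SR'₂: pKₐ(R'₂SH⁺) ≈ -7
azide (N₃⁻): pKₐ(HN₃) ≈ 4.7 — linear, resonance-stabilised
cyanide: pKₐ(HCN) ≈ 9.2
CH₃O⁻: pKₐ(CH₃OH) ≈ 15.5
amide anion: pKₐ(NH₃) ≈ 38 — extremely strong base; never a leaving group
Listed from poorest to best leaving group as asked.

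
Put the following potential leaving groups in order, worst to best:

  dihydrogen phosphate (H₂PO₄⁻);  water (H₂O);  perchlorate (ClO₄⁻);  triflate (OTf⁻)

triflate (OTf⁻): pKₐ(CF₃SO₃H (triflic acid)) ≈ -14
perchlorate (ClO₄⁻): pKₐ(HClO₄) ≈ -10
water (H₂O): pKₐ(H₃O⁺) ≈ -1.7
dihydrogen phosphate (H₂PO₄⁻): pKₐ(H₃PO₄) ≈ 2.1
Reversing gives the worst-to-best order requested.

dihydrogen phosphate (H₂PO₄⁻) < water (H₂O) < perchlorate (ClO₄⁻) < triflate (OTf⁻)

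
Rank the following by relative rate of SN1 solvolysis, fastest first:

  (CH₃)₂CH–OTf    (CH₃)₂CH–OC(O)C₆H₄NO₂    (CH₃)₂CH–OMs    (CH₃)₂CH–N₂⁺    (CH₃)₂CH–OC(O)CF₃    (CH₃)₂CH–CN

(CH₃)₂CH–N₂⁺ > (CH₃)₂CH–OTf > (CH₃)₂CH–OMs > (CH₃)₂CH–OC(O)CF₃ > (CH₃)₂CH–OC(O)C₆H₄NO₂ > (CH₃)₂CH–CN

Same R in every case — rank the leaving groups.
A good leaving group is a weak base: the lower the pKₐ of its conjugate acid, the more readily it departs.
(CH₃)₂CH–N₂⁺ loses N₂: no meaningful conjugate acid; N₂ departs as an exceptionally stable neutral molecule
(CH₃)₂CH–OTf loses OTf⁻: pKₐ(CF₃SO₃H (triflic acid)) ≈ -14
(CH₃)₂CH–OMs loses OMs⁻: pKₐ(CH₃SO₃H (MsOH)) ≈ -1.9
(CH₃)₂CH–OC(O)CF₃ loses CF₃COO⁻: pKₐ(CF₃COOH) ≈ 0.2
(CH₃)₂CH–OC(O)C₆H₄NO₂ loses p-O₂N–C₆H₄–COO⁻: pKₐ(p-nitrobenzoic acid) ≈ 3.4
(CH₃)₂CH–CN loses CN⁻: pKₐ(HCN) ≈ 9.2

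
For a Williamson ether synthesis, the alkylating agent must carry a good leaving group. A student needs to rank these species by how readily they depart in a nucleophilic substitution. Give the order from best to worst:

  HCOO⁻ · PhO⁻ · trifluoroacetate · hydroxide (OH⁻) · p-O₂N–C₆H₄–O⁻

trifluoroacetate > HCOO⁻ > p-O₂N–C₆H₄–O⁻ > PhO⁻ > hydroxide (OH⁻)

A good leaving group is a weak base: the lower the pKₐ of its conjugate acid, the more readily it departs.
trifluoroacetate: pKₐ(CF₃COOH) ≈ 0.2
HCOO⁻: pKₐ(HCOOH) ≈ 3.8
p-O₂N–C₆H₄–O⁻: pKₐ(p-nitrophenol) ≈ 7.2
PhO⁻: pKₐ(C₆H₅OH (phenol)) ≈ 10 — resonance into the ring helps, but still a poor LG
hydroxide (OH⁻): pKₐ(H₂O) ≈ 15.7 — strong base; essentially never leaves without prior activation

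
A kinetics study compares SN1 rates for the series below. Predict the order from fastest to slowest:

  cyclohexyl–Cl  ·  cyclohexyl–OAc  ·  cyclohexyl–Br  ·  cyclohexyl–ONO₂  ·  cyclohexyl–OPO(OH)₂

cyclohexyl–Br > cyclohexyl–Cl > cyclohexyl–ONO₂ > cyclohexyl–OPO(OH)₂ > cyclohexyl–OAc

The skeletons are identical, so relative rate is governed entirely by leaving-group ability.
A good leaving group is a weak base: the lower the pKₐ of its conjugate acid, the more readily it departs.
cyclohexyl–Br loses Br⁻: pKₐ(HBr) ≈ -9
cyclohexyl–Cl loses Cl⁻: pKₐ(HCl) ≈ -7
cyclohexyl–ONO₂ loses NO₃⁻: pKₐ(HNO₃) ≈ -1.3
cyclohexyl–OPO(OH)₂ loses H₂PO₄⁻: pKₐ(H₃PO₄) ≈ 2.1
cyclohexyl–OAc loses AcO⁻: pKₐ(CH₃COOH) ≈ 4.8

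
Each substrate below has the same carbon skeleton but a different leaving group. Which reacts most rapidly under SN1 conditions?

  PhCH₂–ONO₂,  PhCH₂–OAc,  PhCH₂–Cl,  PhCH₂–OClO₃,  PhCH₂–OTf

PhCH₂–OTf

Identical carbon frameworks mean the comparison reduces to leaving-group quality.
Leaving-group ability tracks the stability of the departed species; conjugate-acid pKₐ is the usual yardstick (lower pKₐ → better LG).
PhCH₂–OTf loses OTf⁻: pKₐ(CF₃SO₃H (triflic acid)) ≈ -14
PhCH₂–OClO₃ loses ClO₄⁻: pKₐ(HClO₄) ≈ -10
PhCH₂–Cl loses Cl⁻: pKₐ(HCl) ≈ -7
PhCH₂–ONO₂ loses NO₃⁻: pKₐ(HNO₃) ≈ -1.3
PhCH₂–OAc loses AcO⁻: pKₐ(CH₃COOH) ≈ 4.8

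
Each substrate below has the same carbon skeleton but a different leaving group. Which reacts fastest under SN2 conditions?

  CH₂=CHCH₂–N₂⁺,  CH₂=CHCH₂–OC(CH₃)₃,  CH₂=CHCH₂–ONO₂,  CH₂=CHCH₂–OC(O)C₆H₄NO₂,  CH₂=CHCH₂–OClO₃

The skeletons are identical, so relative rate is governed entirely by leaving-group ability.
The more stable X⁻ (or X) is on its own — i.e. the weaker a base it is — the better a leaving group it makes.
CH₂=CHCH₂–N₂⁺ loses N₂: no meaningful conjugate acid; N₂ departs as an exceptionally stable neutral molecule
CH₂=CHCH₂–OClO₃ loses ClO₄⁻: pKₐ(HClO₄) ≈ -10
CH₂=CHCH₂–ONO₂ loses NO₃⁻: pKₐ(HNO₃) ≈ -1.3
CH₂=CHCH₂–OC(O)C₆H₄NO₂ loses p-O₂N–C₆H₄–COO⁻: pKₐ(p-nitrobenzoic acid) ≈ 3.4
CH₂=CHCH₂–OC(CH₃)₃ loses (CH₃)₃CO⁻: pKₐ(t-BuOH) ≈ 18

CH₂=CHCH₂–N₂⁺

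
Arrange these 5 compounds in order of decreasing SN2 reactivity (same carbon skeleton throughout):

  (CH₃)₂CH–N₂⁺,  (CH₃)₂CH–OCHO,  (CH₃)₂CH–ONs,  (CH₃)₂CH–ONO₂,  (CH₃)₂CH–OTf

(CH₃)₂CH–N₂⁺ > (CH₃)₂CH–OTf > (CH₃)₂CH–ONs > (CH₃)₂CH–ONO₂ > (CH₃)₂CH–OCHO

Identical carbon frameworks mean the comparison reduces to leaving-group quality.
The more stable X⁻ (or X) is on its own — i.e. the weaker a base it is — the better a leaving group it makes.
(CH₃)₂CH–N₂⁺ loses N₂: no meaningful conjugate acid; N₂ departs as an exceptionally stable neutral molecule
(CH₃)₂CH–OTf loses OTf⁻: pKₐ(CF₃SO₃H (triflic acid)) ≈ -14
(CH₃)₂CH–ONs loses ONs⁻: pKₐ(p-O₂NC₆H₄SO₃H) ≈ -3.5
(CH₃)₂CH–ONO₂ loses NO₃⁻: pKₐ(HNO₃) ≈ -1.3
(CH₃)₂CH–OCHO loses HCOO⁻: pKₐ(HCOOH) ≈ 3.8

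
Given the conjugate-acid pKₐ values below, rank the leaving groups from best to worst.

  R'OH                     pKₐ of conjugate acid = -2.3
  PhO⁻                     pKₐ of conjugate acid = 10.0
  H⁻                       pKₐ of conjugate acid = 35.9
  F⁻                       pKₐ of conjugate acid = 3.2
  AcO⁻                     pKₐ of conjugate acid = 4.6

Lower conjugate-acid pKₐ ⇒ weaker base ⇒ better leaving group.
Sorting by the given values: R'OH (-2.3), F⁻ (3.2), AcO⁻ (4.6), PhO⁻ (10.0), H⁻ (35.9).

R'OH > F⁻ > AcO⁻ > PhO⁻ > H⁻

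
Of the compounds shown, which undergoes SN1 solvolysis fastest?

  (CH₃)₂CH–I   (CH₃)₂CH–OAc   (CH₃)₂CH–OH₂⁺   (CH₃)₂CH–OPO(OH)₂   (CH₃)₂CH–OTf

Identical carbon frameworks mean the comparison reduces to leaving-group quality.
A good leaving group is a weak base: the lower the pKₐ of its conjugate acid, the more readily it departs.
(CH₃)₂CH–OTf loses OTf⁻: pKₐ(CF₃SO₃H (triflic acid)) ≈ -14
(CH₃)₂CH–I loses I⁻: pKₐ(HI) ≈ -10
(CH₃)₂CH–OH₂⁺ loses H₂O: pKₐ(H₃O⁺) ≈ -1.7
(CH₃)₂CH–OPO(OH)₂ loses H₂PO₄⁻: pKₐ(H₃PO₄) ≈ 2.1
(CH₃)₂CH–OAc loses AcO⁻: pKₐ(CH₃COOH) ≈ 4.8

(CH₃)₂CH–OTf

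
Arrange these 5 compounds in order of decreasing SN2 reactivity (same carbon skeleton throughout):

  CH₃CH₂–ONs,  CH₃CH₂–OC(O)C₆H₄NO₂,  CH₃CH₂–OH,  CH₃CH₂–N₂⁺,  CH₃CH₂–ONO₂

With the same alkyl group throughout, only the leaving group differentiates the rates.
A good leaving group is a weak base: the lower the pKₐ of its conjugate acid, the more readily it departs.
CH₃CH₂–N₂⁺ loses N₂: no meaningful conjugate acid; N₂ departs as an exceptionally stable neutral molecule
CH₃CH₂–ONs loses ONs⁻: pKₐ(p-O₂NC₆H₄SO₃H) ≈ -3.5
CH₃CH₂–ONO₂ loses NO₃⁻: pKₐ(HNO₃) ≈ -1.3
CH₃CH₂–OC(O)C₆H₄NO₂ loses p-O₂N–C₆H₄–COO⁻: pKₐ(p-nitrobenzoic acid) ≈ 3.4
CH₃CH₂–OH loses OH⁻: pKₐ(H₂O) ≈ 15.7

CH₃CH₂–N₂⁺ > CH₃CH₂–ONs > CH₃CH₂–ONO₂ > CH₃CH₂–OC(O)C₆H₄NO₂ > CH₃CH₂–OH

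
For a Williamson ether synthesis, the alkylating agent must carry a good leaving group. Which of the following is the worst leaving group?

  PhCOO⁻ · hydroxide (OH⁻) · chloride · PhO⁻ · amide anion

amide anion

chloride: pKₐ(HCl) ≈ -7
PhCOO⁻: pKₐ(C₆H₅COOH) ≈ 4.2
PhO⁻: pKₐ(C₆H₅OH (phenol)) ≈ 10
hydroxide (OH⁻): pKₐ(H₂O) ≈ 15.7
amide anion: pKₐ(NH₃) ≈ 38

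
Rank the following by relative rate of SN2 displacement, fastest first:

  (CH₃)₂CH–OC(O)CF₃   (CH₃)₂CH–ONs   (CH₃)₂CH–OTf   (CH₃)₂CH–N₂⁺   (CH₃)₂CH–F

The skeletons are identical, so relative rate is governed entirely by leaving-group ability.
The more stable X⁻ (or X) is on its own — i.e. the weaker a base it is — the better a leaving group it makes.
(CH₃)₂CH–N₂⁺ loses N₂: no meaningful conjugate acid; N₂ departs as an exceptionally stable neutral molecule
(CH₃)₂CH–OTf loses OTf⁻: pKₐ(CF₃SO₃H (triflic acid)) ≈ -14
(CH₃)₂CH–ONs loses ONs⁻: pKₐ(p-O₂NC₆H₄SO₃H) ≈ -3.5
(CH₃)₂CH–OC(O)CF₃ loses CF₃COO⁻: pKₐ(CF₃COOH) ≈ 0.2
(CH₃)₂CH–F loses F⁻: pKₐ(HF) ≈ 3.2

(CH₃)₂CH–N₂⁺ > (CH₃)₂CH–OTf > (CH₃)₂CH–ONs > (CH₃)₂CH–OC(O)CF₃ > (CH₃)₂CH–F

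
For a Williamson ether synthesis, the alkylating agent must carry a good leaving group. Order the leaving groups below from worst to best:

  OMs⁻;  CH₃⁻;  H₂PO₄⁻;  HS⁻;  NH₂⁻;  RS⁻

The more stable X⁻ (or X) is on its own — i.e. the weaker a base it is — the better a leaving group it makes.
OMs⁻: pKₐ(CH₃SO₃H (MsOH)) ≈ -1.9
H₂PO₄⁻: pKₐ(H₃PO₄) ≈ 2.1
HS⁻: pKₐ(H₂S) ≈ 7
RS⁻: pKₐ(RSH (a thiol)) ≈ 10.5
NH₂⁻: pKₐ(NH₃) ≈ 38
CH₃⁻: pKₐ(CH₄) ≈ 48
The question asks for worst first, so the sequence is read in increasing leaving-group ability.

CH₃⁻ < NH₂⁻ < RS⁻ < HS⁻ < H₂PO₄⁻ < OMs⁻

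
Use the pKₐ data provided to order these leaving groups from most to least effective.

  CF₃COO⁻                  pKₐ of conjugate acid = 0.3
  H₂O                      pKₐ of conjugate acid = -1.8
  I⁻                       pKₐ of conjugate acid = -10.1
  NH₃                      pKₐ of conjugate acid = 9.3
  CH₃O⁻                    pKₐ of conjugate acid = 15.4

Lower conjugate-acid pKₐ ⇒ weaker base ⇒ better leaving group.
Sorting by the given values: I⁻ (-10.1), H₂O (-1.8), CF₃COO⁻ (0.3), NH₃ (9.3), CH₃O⁻ (15.4).

I⁻ > H₂O > CF₃COO⁻ > NH₃ > CH₃O⁻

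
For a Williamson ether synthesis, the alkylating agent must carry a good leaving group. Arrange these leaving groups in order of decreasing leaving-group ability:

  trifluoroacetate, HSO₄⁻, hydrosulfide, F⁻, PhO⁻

HSO₄⁻ > trifluoroacetate > F⁻ > hydrosulfide > PhO⁻

Rank by basicity of the departing species: weakest base leaves most easily.
HSO₄⁻: pKₐ(H₂SO₄) ≈ -3
trifluoroacetate: pKₐ(CF₃COOH) ≈ 0.2
F⁻: pKₐ(HF) ≈ 3.2
hydrosulfide: pKₐ(H₂S) ≈ 7
PhO⁻: pKₐ(C₆H₅OH (phenol)) ≈ 10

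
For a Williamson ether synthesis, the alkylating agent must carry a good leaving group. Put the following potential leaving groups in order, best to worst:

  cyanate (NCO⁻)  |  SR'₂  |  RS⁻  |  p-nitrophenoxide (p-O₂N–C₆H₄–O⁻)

SR'₂: pKₐ(R'₂SH⁺) ≈ -7 — neutral; leaves from a sulfonium salt (R–SR'₂⁺)
cyanate (NCO⁻): pKₐ(HOCN) ≈ 3.5 — resonance between N and O
p-nitrophenoxide (p-O₂N–C₆H₄–O⁻): pKₐ(p-nitrophenol) ≈ 7.2 — nitro group delocalises the charge; the classic chromogenic LG
RS⁻: pKₐ(RSH (a thiol)) ≈ 10.5 — moderately basic; rarely leaves without activation

SR'₂ > cyanate (NCO⁻) > p-nitrophenoxide (p-O₂N–C₆H₄–O⁻) > RS⁻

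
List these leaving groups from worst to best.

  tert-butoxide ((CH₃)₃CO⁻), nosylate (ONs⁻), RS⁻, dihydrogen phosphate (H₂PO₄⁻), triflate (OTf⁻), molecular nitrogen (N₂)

tert-butoxide ((CH₃)₃CO⁻) < RS⁻ < dihydrogen phosphate (H₂PO₄⁻) < nosylate (ONs⁻) < triflate (OTf⁻) < molecular nitrogen (N₂)

Leaving-group ability tracks the stability of the departed species; conjugate-acid pKₐ is the usual yardstick (lower pKₐ → better LG).
molecular nitrogen (N₂): no meaningful conjugate acid; N₂ departs as an exceptionally stable neutral molecule
triflate (OTf⁻): pKₐ(CF₃SO₃H (triflic acid)) ≈ -14
nosylate (ONs⁻): pKₐ(p-O₂NC₆H₄SO₃H) ≈ -3.5
dihydrogen phosphate (H₂PO₄⁻): pKₐ(H₃PO₄) ≈ 2.1
RS⁻: pKₐ(RSH (a thiol)) ≈ 10.5
tert-butoxide ((CH₃)₃CO⁻): pKₐ(t-BuOH) ≈ 18
The question asks for worst first, so the sequence is read in increasing leaving-group ability.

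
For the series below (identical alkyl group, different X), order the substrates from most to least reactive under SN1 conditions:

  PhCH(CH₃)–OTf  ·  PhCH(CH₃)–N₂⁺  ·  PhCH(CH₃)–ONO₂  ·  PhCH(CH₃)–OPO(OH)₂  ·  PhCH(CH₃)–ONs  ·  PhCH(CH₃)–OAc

PhCH(CH₃)–N₂⁺ > PhCH(CH₃)–OTf > PhCH(CH₃)–ONs > PhCH(CH₃)–ONO₂ > PhCH(CH₃)–OPO(OH)₂ > PhCH(CH₃)–OAc

Identical carbon frameworks mean the comparison reduces to leaving-group quality.
Rank by basicity of the departing species: weakest base leaves most easily.
PhCH(CH₃)–N₂⁺ loses N₂: no meaningful conjugate acid; N₂ departs as an exceptionally stable neutral molecule
PhCH(CH₃)–OTf loses OTf⁻: pKₐ(CF₃SO₃H (triflic acid)) ≈ -14
PhCH(CH₃)–ONs loses ONs⁻: pKₐ(p-O₂NC₆H₄SO₃H) ≈ -3.5
PhCH(CH₃)–ONO₂ loses NO₃⁻: pKₐ(HNO₃) ≈ -1.3
PhCH(CH₃)–OPO(OH)₂ loses H₂PO₄⁻: pKₐ(H₃PO₄) ≈ 2.1
PhCH(CH₃)–OAc loses AcO⁻: pKₐ(CH₃COOH) ≈ 4.8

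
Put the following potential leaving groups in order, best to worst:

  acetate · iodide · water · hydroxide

iodide > water > acetate > hydroxide

Rank by basicity of the departing species: weakest base leaves most easily.
iodide: pKₐ(HI) ≈ -10
water: pKₐ(H₃O⁺) ≈ -1.7 — neutral; leaves from a protonated alcohol (R–OH₂⁺)
acetate: pKₐ(CH₃COOH) ≈ 4.8 — resonance-stabilised but still a weak base
hydroxide: pKₐ(H₂O) ≈ 15.7 — strong base; essentially never leaves without prior activation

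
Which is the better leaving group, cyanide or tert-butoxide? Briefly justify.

cyanide

cyanide is the better leaving group.
pKₐ(HCN) ≈ 9.2 versus pKₐ(t-BuOH) ≈ 18: cyanide is the much weaker base.
Sp carbon stabilises the charge somewhat, but still a poor LG.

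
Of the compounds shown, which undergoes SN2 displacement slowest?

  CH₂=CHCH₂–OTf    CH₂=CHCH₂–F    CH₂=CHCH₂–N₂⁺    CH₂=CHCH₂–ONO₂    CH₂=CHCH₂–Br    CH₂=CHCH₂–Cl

CH₂=CHCH₂–F

Same R in every case — rank the leaving groups.
Rank by basicity of the departing species: weakest base leaves most easily.
CH₂=CHCH₂–N₂⁺ loses N₂: no meaningful conjugate acid; N₂ departs as an exceptionally stable neutral molecule
CH₂=CHCH₂–OTf loses OTf⁻: pKₐ(CF₃SO₃H (triflic acid)) ≈ -14
CH₂=CHCH₂–Br loses Br⁻: pKₐ(HBr) ≈ -9
CH₂=CHCH₂–Cl loses Cl⁻: pKₐ(HCl) ≈ -7
CH₂=CHCH₂–ONO₂ loses NO₃⁻: pKₐ(HNO₃) ≈ -1.3
CH₂=CHCH₂–F loses F⁻: pKₐ(HF) ≈ 3.2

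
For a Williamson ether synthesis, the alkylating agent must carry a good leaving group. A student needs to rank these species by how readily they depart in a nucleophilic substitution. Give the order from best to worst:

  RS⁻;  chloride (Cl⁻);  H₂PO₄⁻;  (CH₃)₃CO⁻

chloride (Cl⁻) > H₂PO₄⁻ > RS⁻ > (CH₃)₃CO⁻

A good leaving group is a weak base: the lower the pKₐ of its conjugate acid, the more readily it departs.
chloride (Cl⁻): pKₐ(HCl) ≈ -7
H₂PO₄⁻: pKₐ(H₃PO₄) ≈ 2.1 — moderate base; biological leaving group after further activation
RS⁻: pKₐ(RSH (a thiol)) ≈ 10.5 — moderately basic; rarely leaves without activation
(CH₃)₃CO⁻: pKₐ(t-BuOH) ≈ 18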